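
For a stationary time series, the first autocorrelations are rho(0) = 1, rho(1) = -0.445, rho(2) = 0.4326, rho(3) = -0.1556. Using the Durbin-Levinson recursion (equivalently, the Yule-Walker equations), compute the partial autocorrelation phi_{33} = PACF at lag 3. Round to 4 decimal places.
\phi_{33} = 0.1510

The PACF at lag k is phi_{kk}, the last component of the solution
to the Yule-Walker system G_k phi = r_k where
  (G_k)_{ij} = rho(|i - j|), (r_k)_i = rho(i), i,j = 1..k.
Equivalently, Durbin-Levinson gives phi_{kk} iteratively:
  phi_{11} = rho(1)
  phi_{kk} = [rho(k) - sum_{j=1..k-1} phi_{k-1,j} rho(k-j)]
            / [1 - sum_{j=1..k-1} phi_{k-1,j} rho(j)],
  phi_{k,j} = phi_{k-1,j} - phi_{kk} phi_{k-1,k-j},  j = 1..k-1.
Step k = 1:
  phi_11 = rho(1) = -0.445.
Step k = 2:
  phi_22 = [rho(2) - phi_11 rho(1)] / [1 - phi_11 rho(1)] = [0.4326 - (-0.445)(-0.445)] / [1 - (-0.445)(-0.445)]
         = 0.234575 / 0.801975 = 0.292497.
  Update: phi_21 = phi_11 - phi_22 phi_11 = -0.445 - (0.292497)(-0.445) = -0.314839.
Step k = 3:
  phi_33 = [rho(3) - phi_21 rho(2) - phi_22 rho(1)] / [1 - phi_21 rho(1) - phi_22 rho(2)]
    numerator   = -0.1556 - (-0.314839)(0.4326) - (0.292497)(-0.445) = 0.11076036
    denominator = 1 - (-0.314839)(-0.445) - (0.292497)(0.4326) = 0.7333626
  phi_33 = 0.11076036 / 0.7333626 = 0.151.
Therefore phi_{33} = 0.1510.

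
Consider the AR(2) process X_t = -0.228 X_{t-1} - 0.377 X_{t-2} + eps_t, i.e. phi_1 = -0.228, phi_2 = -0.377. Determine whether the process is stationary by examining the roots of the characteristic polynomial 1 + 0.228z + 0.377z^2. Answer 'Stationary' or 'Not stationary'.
\text{Stationary}

The AR(p) characteristic polynomial is P(z) = 1 + 0.228z + 0.377z^2.
Stationarity requires all roots to lie outside the unit circle, i.e. |z| > 1 for every root.
Set 1 + (0.228) z + (0.377) z^2 = 0, i.e. a z^2 + b z + c = 0 with a = 0.377, b = 0.228, c = 1.
Discriminant D = b^2 - 4ac = (0.228)^2 - 4*(0.377)*1 = 0.051984 - (1.508) = -1.456016.
D < 0, so the roots are the complex-conjugate pair z = (-b +/- i sqrt(-D)) / (2a) = -0.3024 +/- 1.6003i.
For a conjugate pair |z|^2 = z * conj(z) = (product of roots) = c/a = 1/(0.377) = 2.65252, so |z| = sqrt(2.65252) = 1.6287 for both roots.
Moduli of all roots: 1.6287, 1.6287.
All moduli strictly greater than 1? Yes.
Verdict: Stationary.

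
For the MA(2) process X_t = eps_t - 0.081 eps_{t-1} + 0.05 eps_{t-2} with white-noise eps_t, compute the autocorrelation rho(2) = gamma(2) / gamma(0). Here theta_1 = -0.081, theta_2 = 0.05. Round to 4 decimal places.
\rho(2) = 0.0496

For an MA(q) process with theta_0 = 1, the autocovariance is
  gamma(k) = sigma^2 * sum_{i=0..q-k} theta_i * theta_{i+k},
and rho(k) = gamma(k) / gamma(0). Sigma^2 cancels.
  numerator   = (1)*(0.05) = 0.05.
  denominator = (1)^2 + (-0.081)^2 + (0.05)^2 = 1.009061.
  rho(2) = 0.05 / 1.009061 = 0.0496.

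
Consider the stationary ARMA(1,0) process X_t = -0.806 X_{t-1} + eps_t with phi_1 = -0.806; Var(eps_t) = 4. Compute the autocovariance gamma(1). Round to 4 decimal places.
\gamma(1) = -9.2019

Multiply the model equation by X_{t-k} and take expectations. With theta_0 = psi_0 = 1 and psi_j the MA(infinity) weights, this gives
  gamma(k) - sum_i phi_i gamma(k-i) = c_k,
  c_k = sigma^2 * sum_{j=k..q} theta_j psi_{j-k}   (c_k = 0 for k > q),
using gamma(-m) = gamma(m).
Pure AR (q = 0): c_0 = sigma^2 = 4, c_k = 0 for k >= 1.
Equations for k = 0 and k = 1 (AR order 1):
  gamma(0) = phi_1 gamma(1) + c_0
  gamma(1) = phi_1 gamma(0) + c_1
Substituting the second into the first: gamma(0) (1 - phi_1^2) = c_0 + phi_1 c_1, so
  gamma(0) = c_0 / (1 - phi_1^2) = 4 / (1 - (-0.806)^2) = 4 / 0.350364 = 11.416698.
  gamma(1) = phi_1 gamma(0) = (-0.806)(11.416698) = -9.201859.
Therefore gamma(1) = -9.2019 (to 4 decimal places).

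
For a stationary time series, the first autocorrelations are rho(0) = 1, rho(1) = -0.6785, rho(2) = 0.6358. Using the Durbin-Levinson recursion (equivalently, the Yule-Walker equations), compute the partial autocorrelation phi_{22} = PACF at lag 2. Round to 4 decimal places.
\phi_{22} = 0.3251

The PACF at lag k is phi_{kk}, the last component of the solution
to the Yule-Walker system G_k phi = r_k where
  (G_k)_{ij} = rho(|i - j|), (r_k)_i = rho(i), i,j = 1..k.
Equivalently, Durbin-Levinson gives phi_{kk} iteratively:
  phi_{11} = rho(1)
  phi_{kk} = [rho(k) - sum_{j=1..k-1} phi_{k-1,j} rho(k-j)]
            / [1 - sum_{j=1..k-1} phi_{k-1,j} rho(j)],
  phi_{k,j} = phi_{k-1,j} - phi_{kk} phi_{k-1,k-j},  j = 1..k-1.
Step k = 1:
  phi_11 = rho(1) = -0.6785.
Step k = 2:
  phi_22 = [rho(2) - phi_11 rho(1)] / [1 - phi_11 rho(1)] = [0.6358 - (-0.6785)(-0.6785)] / [1 - (-0.6785)(-0.6785)]
         = 0.17543775 / 0.53963775 = 0.3251.
Therefore phi_{22} = 0.3251.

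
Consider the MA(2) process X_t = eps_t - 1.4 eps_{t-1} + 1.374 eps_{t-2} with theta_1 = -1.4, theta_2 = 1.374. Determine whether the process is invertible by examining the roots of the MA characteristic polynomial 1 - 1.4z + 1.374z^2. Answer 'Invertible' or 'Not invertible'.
\text{Not invertible}

The MA(q) characteristic polynomial is P(z) = 1 - 1.4z + 1.374z^2.
Invertibility requires all roots to lie outside the unit circle, i.e. |z| > 1 for every root.
Set 1 + (-1.4) z + (1.374) z^2 = 0, i.e. a z^2 + b z + c = 0 with a = 1.374, b = -1.4, c = 1.
Discriminant D = b^2 - 4ac = (-1.4)^2 - 4*(1.374)*1 = 1.96 - (5.496) = -3.536.
D < 0, so the roots are the complex-conjugate pair z = (-b +/- i sqrt(-D)) / (2a) = 0.5095 +/- 0.6843i.
For a conjugate pair |z|^2 = z * conj(z) = (product of roots) = c/a = 1/(1.374) = 0.727802, so |z| = sqrt(0.727802) = 0.8531 for both roots.
Moduli of all roots: 0.8531, 0.8531.
All moduli strictly greater than 1? No.
Verdict: Not invertible.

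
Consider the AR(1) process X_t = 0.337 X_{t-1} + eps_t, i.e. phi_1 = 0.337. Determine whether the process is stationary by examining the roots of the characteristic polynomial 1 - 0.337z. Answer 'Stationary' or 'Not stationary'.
\text{Stationary}

The AR(p) characteristic polynomial is P(z) = 1 - 0.337z.
Stationarity requires all roots to lie outside the unit circle, i.e. |z| > 1 for every root.
This is linear in z: 1 + (-0.337) z = 0  =>  z = -1/(-0.337) = 2.967359,  |z| = 2.967359.
Moduli of all roots: 2.9674.
All moduli strictly greater than 1? Yes.
Verdict: Stationary.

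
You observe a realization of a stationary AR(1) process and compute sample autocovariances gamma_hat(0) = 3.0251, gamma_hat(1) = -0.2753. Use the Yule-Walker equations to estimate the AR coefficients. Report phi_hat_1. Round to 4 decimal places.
\hat\phi_{1} = -0.0910

The Yule-Walker equations for an AR(p) process read, in matrix form,
  Gamma_p phi = r_p,   with   (Gamma_p)_{ij} = gamma(|i - j|),
                       (r_p)_i = gamma(i),   i,j = 1..p.
Substitute the sample gammas (Toeplitz matrix and right-hand side of size 1):
  Gamma_p = [[3.0251]]
  r_p     = [-0.2753]
With p = 1 this is the single equation gamma(0) phi_1 = gamma(1):
  phi_hat_1 = gamma(1) / gamma(0) = -0.2753 / 3.0251 = -0.0910.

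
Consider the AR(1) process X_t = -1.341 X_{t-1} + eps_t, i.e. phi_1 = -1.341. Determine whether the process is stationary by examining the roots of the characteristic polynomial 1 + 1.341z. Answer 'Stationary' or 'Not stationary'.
\text{Not stationary}

The AR(p) characteristic polynomial is P(z) = 1 + 1.341z.
Stationarity requires all roots to lie outside the unit circle, i.e. |z| > 1 for every root.
This is linear in z: 1 + (1.341) z = 0  =>  z = -1/(1.341) = -0.745712,  |z| = 0.745712.
Moduli of all roots: 0.7457.
All moduli strictly greater than 1? No.
Verdict: Not stationary.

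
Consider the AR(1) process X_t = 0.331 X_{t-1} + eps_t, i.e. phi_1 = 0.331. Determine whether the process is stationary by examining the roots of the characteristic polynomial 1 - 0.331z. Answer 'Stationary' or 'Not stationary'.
\text{Stationary}

The AR(p) characteristic polynomial is P(z) = 1 - 0.331z.
Stationarity requires all roots to lie outside the unit circle, i.e. |z| > 1 for every root.
This is linear in z: 1 + (-0.331) z = 0  =>  z = -1/(-0.331) = 3.021148,  |z| = 3.021148.
Moduli of all roots: 3.0211.
All moduli strictly greater than 1? Yes.
Verdict: Stationary.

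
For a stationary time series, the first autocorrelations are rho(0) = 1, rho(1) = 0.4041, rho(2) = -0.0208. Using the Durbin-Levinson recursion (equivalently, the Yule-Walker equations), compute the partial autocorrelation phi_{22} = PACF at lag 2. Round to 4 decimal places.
\phi_{22} = -0.2200

The PACF at lag k is phi_{kk}, the last component of the solution
to the Yule-Walker system G_k phi = r_k where
  (G_k)_{ij} = rho(|i - j|), (r_k)_i = rho(i), i,j = 1..k.
Equivalently, Durbin-Levinson gives phi_{kk} iteratively:
  phi_{11} = rho(1)
  phi_{kk} = [rho(k) - sum_{j=1..k-1} phi_{k-1,j} rho(k-j)]
            / [1 - sum_{j=1..k-1} phi_{k-1,j} rho(j)],
  phi_{k,j} = phi_{k-1,j} - phi_{kk} phi_{k-1,k-j},  j = 1..k-1.
Step k = 1:
  phi_11 = rho(1) = 0.4041.
Step k = 2:
  phi_22 = [rho(2) - phi_11 rho(1)] / [1 - phi_11 rho(1)] = [-0.0208 - (0.4041)(0.4041)] / [1 - (0.4041)(0.4041)]
         = -0.18409681 / 0.83670319 = -0.22.
Therefore phi_{22} = -0.2200.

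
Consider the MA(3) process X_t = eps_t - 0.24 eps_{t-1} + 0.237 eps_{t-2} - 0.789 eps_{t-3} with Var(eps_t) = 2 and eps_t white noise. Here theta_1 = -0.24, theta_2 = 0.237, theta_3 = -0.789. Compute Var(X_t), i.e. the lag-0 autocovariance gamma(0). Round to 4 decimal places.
\gamma(0) = 3.4726

For an MA(q) process X_t = eps_t + sum_i theta_i eps_{t-i} with
Var(eps_t) = sigma^2, the variance is
  gamma(0) = sigma^2 * (1 + sum_i theta_i^2).
  sum_i theta_i^2 = (-0.24)^2 + (0.237)^2 + (-0.789)^2 = 0.0576 + 0.056169 + 0.622521 = 0.73629.
  gamma(0) = 2 * (1 + 0.73629) = 2 * 1.73629 = 3.47258, which rounds to 3.4726.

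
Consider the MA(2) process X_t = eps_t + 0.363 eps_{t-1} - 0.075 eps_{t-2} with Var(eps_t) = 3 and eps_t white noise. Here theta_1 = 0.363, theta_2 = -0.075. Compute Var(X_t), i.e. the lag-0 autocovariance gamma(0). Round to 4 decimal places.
\gamma(0) = 3.4122

For an MA(q) process X_t = eps_t + sum_i theta_i eps_{t-i} with
Var(eps_t) = sigma^2, the variance is
  gamma(0) = sigma^2 * (1 + sum_i theta_i^2).
  sum_i theta_i^2 = (0.363)^2 + (-0.075)^2 = 0.131769 + 0.005625 = 0.137394.
  gamma(0) = 3 * (1 + 0.137394) = 3 * 1.137394 = 3.412182, which rounds to 3.4122.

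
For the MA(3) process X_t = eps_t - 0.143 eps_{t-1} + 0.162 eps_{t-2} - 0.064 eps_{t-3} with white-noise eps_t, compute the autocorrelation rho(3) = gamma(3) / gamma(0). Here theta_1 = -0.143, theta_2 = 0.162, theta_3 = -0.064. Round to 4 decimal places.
\rho(3) = -0.0609

For an MA(q) process with theta_0 = 1, the autocovariance is
  gamma(k) = sigma^2 * sum_{i=0..q-k} theta_i * theta_{i+k},
and rho(k) = gamma(k) / gamma(0). Sigma^2 cancels.
  numerator   = (1)*(-0.064) = -0.064.
  denominator = (1)^2 + (-0.143)^2 + (0.162)^2 + (-0.064)^2 = 1.050789.
  rho(3) = -0.064 / 1.050789 = -0.0609.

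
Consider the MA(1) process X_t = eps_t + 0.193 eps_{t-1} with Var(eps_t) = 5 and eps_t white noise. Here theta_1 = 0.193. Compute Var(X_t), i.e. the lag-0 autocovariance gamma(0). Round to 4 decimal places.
\gamma(0) = 5.1862

For an MA(q) process X_t = eps_t + sum_i theta_i eps_{t-i} with
Var(eps_t) = sigma^2, the variance is
  gamma(0) = sigma^2 * (1 + sum_i theta_i^2).
  sum_i theta_i^2 = (0.193)^2 = 0.037249.
  gamma(0) = 5 * (1 + 0.037249) = 5 * 1.037249 = 5.186245, which rounds to 5.1862.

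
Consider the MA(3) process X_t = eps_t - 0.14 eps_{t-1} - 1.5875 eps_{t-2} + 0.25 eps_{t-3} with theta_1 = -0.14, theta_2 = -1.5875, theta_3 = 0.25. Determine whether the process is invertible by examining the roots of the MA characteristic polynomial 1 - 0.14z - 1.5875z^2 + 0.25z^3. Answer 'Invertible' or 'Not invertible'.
\text{Not invertible}

The MA(q) characteristic polynomial is P(z) = 1 - 0.14z - 1.5875z^2 + 0.25z^3.
Invertibility requires all roots to lie outside the unit circle, i.e. |z| > 1 for every root.
Degree 3: look for a simple real root z0 first, then factor out (1 - z/z0) and solve the remaining quadratic.
Testing z0 = 0.8: P(0.8) = 1 + (-0.14)(0.8) + (-1.5875)(0.8)^2 + (0.25)(0.8)^3
  = 1 + (-0.112) + (-1.016) + (0.128) = 0.  So z_0 = 0.8 is a root, |z_0| = 0.8.
Divide out the factor (1 - 1.25 z) = (1 - z/z0) (since 1/z0 = 1.25):
  P(z) = (1 - 1.25 z)(1 + (1.11) z + (-0.2) z^2)
  [check: z-coef 1.11 - (1.25) = -0.14; z^2-coef -0.2 - (1.25)(1.11) = -1.5875; z^3-coef -(1.25)(-0.2) = 0.25.]
Remaining roots from the quadratic factor 1 + (1.11) z + (-0.2) z^2:
  Set 1 + (1.11) z + (-0.2) z^2 = 0, i.e. a z^2 + b z + c = 0 with a = -0.2, b = 1.11, c = 1.
  Discriminant D = b^2 - 4ac = (1.11)^2 - 4*(-0.2)*1 = 1.2321 - (-0.8) = 2.0321.
  D >= 0, so the roots are real: z = (-b +/- sqrt(D)) / (2a) = (-1.11 +/- 1.425517) / (-0.4).
    z_1 = (-1.11 + 1.425517) / (-0.4) = -0.7888,   |z_1| = 0.7888.
    z_2 = (-1.11 - 1.425517) / (-0.4) = 6.3388,   |z_2| = 6.3388.
Moduli of all roots: 0.8000, 0.7888, 6.3388.
All moduli strictly greater than 1? No.
Verdict: Not invertible.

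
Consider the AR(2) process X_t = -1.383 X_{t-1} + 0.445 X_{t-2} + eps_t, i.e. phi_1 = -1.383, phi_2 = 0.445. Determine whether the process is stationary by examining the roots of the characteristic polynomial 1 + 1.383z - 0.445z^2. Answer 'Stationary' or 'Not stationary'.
\text{Not stationary}

The AR(p) characteristic polynomial is P(z) = 1 + 1.383z - 0.445z^2.
Stationarity requires all roots to lie outside the unit circle, i.e. |z| > 1 for every root.
Set 1 + (1.383) z + (-0.445) z^2 = 0, i.e. a z^2 + b z + c = 0 with a = -0.445, b = 1.383, c = 1.
Discriminant D = b^2 - 4ac = (1.383)^2 - 4*(-0.445)*1 = 1.912689 - (-1.78) = 3.692689.
D >= 0, so the roots are real: z = (-b +/- sqrt(D)) / (2a) = (-1.383 +/- 1.921637) / (-0.89).
  z_1 = (-1.383 + 1.921637) / (-0.89) = -0.6052,   |z_1| = 0.6052.
  z_2 = (-1.383 - 1.921637) / (-0.89) = 3.7131,   |z_2| = 3.7131.
Moduli of all roots: 0.6052, 3.7131.
All moduli strictly greater than 1? No.
Verdict: Not stationary.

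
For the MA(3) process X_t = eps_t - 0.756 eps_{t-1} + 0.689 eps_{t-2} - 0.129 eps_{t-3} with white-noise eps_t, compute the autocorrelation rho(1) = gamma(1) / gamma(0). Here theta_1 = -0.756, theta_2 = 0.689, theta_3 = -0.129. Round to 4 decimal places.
\rho(1) = -0.6621

For an MA(q) process with theta_0 = 1, the autocovariance is
  gamma(k) = sigma^2 * sum_{i=0..q-k} theta_i * theta_{i+k},
and rho(k) = gamma(k) / gamma(0). Sigma^2 cancels.
  numerator   = (1)*(-0.756) + (-0.756)*(0.689) + (0.689)*(-0.129) = -1.365765.
  denominator = (1)^2 + (-0.756)^2 + (0.689)^2 + (-0.129)^2 = 2.062898.
  rho(1) = -1.365765 / 2.062898 = -0.6621.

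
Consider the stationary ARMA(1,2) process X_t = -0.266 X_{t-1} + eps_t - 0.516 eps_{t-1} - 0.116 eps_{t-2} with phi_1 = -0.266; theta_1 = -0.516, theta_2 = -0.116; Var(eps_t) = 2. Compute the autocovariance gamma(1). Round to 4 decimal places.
\gamma(1) = -1.7128

Multiply the model equation by X_{t-k} and take expectations. With theta_0 = psi_0 = 1 and psi_j the MA(infinity) weights, this gives
  gamma(k) - sum_i phi_i gamma(k-i) = c_k,
  c_k = sigma^2 * sum_{j=k..q} theta_j psi_{j-k}   (c_k = 0 for k > q),
using gamma(-m) = gamma(m).
psi-weights needed (psi_j = theta_j + sum_i phi_i psi_{j-i}):
  psi_1 = theta_1 + phi_1 = -0.516 + (-0.266) = -0.782
  psi_2 = theta_2 + phi_1 psi_1 = -0.116 + (-0.266)(-0.782) = 0.092012
Right-hand sides:
  c_0 = sigma^2 (1 + theta_1 psi_1 + theta_2 psi_2) = 2 * (1 + (-0.516)(-0.782) + (-0.116)(0.092012)) = 2 * 1.392839 = 2.785677
  c_1 = sigma^2 (theta_1 + theta_2 psi_1) = 2 * (-0.516 + (-0.116)(-0.782)) = -0.850576
  c_2 = sigma^2 theta_2 = 2 * (-0.116) = -0.232
Equations for k = 0 and k = 1 (AR order 1):
  gamma(0) = phi_1 gamma(1) + c_0
  gamma(1) = phi_1 gamma(0) + c_1
Substituting the second into the first: gamma(0) (1 - phi_1^2) = c_0 + phi_1 c_1, so
  gamma(0) = (c_0 + phi_1 c_1) / (1 - phi_1^2) = (2.785677 + (-0.266)(-0.850576)) / (1 - (-0.266)^2) = 3.01193 / 0.929244 = 3.24127.
  gamma(1) = phi_1 gamma(0) + c_1 = (-0.266)(3.24127) + (-0.850576) = -1.712754.
Therefore gamma(1) = -1.7128 (to 4 decimal places).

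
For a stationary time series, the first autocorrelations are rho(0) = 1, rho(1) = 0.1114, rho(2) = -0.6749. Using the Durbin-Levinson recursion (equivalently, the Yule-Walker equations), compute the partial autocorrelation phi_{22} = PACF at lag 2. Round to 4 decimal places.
\phi_{22} = -0.6959

The PACF at lag k is phi_{kk}, the last component of the solution
to the Yule-Walker system G_k phi = r_k where
  (G_k)_{ij} = rho(|i - j|), (r_k)_i = rho(i), i,j = 1..k.
Equivalently, Durbin-Levinson gives phi_{kk} iteratively:
  phi_{11} = rho(1)
  phi_{kk} = [rho(k) - sum_{j=1..k-1} phi_{k-1,j} rho(k-j)]
            / [1 - sum_{j=1..k-1} phi_{k-1,j} rho(j)],
  phi_{k,j} = phi_{k-1,j} - phi_{kk} phi_{k-1,k-j},  j = 1..k-1.
Step k = 1:
  phi_11 = rho(1) = 0.1114.
Step k = 2:
  phi_22 = [rho(2) - phi_11 rho(1)] / [1 - phi_11 rho(1)] = [-0.6749 - (0.1114)(0.1114)] / [1 - (0.1114)(0.1114)]
         = -0.68730996 / 0.98759004 = -0.6959.
Therefore phi_{22} = -0.6959.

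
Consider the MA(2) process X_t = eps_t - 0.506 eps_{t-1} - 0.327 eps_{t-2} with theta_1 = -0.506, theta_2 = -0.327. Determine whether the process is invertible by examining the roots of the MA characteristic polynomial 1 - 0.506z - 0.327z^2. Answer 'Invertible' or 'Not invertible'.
\text{Invertible}

The MA(q) characteristic polynomial is P(z) = 1 - 0.506z - 0.327z^2.
Invertibility requires all roots to lie outside the unit circle, i.e. |z| > 1 for every root.
Set 1 + (-0.506) z + (-0.327) z^2 = 0, i.e. a z^2 + b z + c = 0 with a = -0.327, b = -0.506, c = 1.
Discriminant D = b^2 - 4ac = (-0.506)^2 - 4*(-0.327)*1 = 0.256036 - (-1.308) = 1.564036.
D >= 0, so the roots are real: z = (-b +/- sqrt(D)) / (2a) = (0.506 +/- 1.250614) / (-0.654).
  z_1 = (0.506 + 1.250614) / (-0.654) = -2.686,   |z_1| = 2.686.
  z_2 = (0.506 - 1.250614) / (-0.654) = 1.1386,   |z_2| = 1.1386.
Moduli of all roots: 2.6860, 1.1386.
All moduli strictly greater than 1? Yes.
Verdict: Invertible.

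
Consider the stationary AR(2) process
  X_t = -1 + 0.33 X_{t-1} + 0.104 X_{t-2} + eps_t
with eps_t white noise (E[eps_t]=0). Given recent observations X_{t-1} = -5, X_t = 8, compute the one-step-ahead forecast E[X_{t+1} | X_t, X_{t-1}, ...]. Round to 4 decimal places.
E[X_{t+1} \mid \mathcal F_t] = 1.1200

For an AR(p) model X_t = c + sum_i phi_i X_{t-i} + eps_t, the
one-step-ahead conditional mean is
  E[X_{t+1} | X_t, ...] = c + sum_i phi_i X_{t+1-i}.
Substitute known values:
  E[X_{t+1} | ...] = -1 + (0.33) * (8) + (0.104) * (-5)
                   = 1.1200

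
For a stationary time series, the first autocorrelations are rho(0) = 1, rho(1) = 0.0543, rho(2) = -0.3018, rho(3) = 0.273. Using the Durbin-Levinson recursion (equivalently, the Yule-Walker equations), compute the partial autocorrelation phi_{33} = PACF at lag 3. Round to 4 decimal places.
\phi_{33} = 0.3441

The PACF at lag k is phi_{kk}, the last component of the solution
to the Yule-Walker system G_k phi = r_k where
  (G_k)_{ij} = rho(|i - j|), (r_k)_i = rho(i), i,j = 1..k.
Equivalently, Durbin-Levinson gives phi_{kk} iteratively:
  phi_{11} = rho(1)
  phi_{kk} = [rho(k) - sum_{j=1..k-1} phi_{k-1,j} rho(k-j)]
            / [1 - sum_{j=1..k-1} phi_{k-1,j} rho(j)],
  phi_{k,j} = phi_{k-1,j} - phi_{kk} phi_{k-1,k-j},  j = 1..k-1.
Step k = 1:
  phi_11 = rho(1) = 0.0543.
Step k = 2:
  phi_22 = [rho(2) - phi_11 rho(1)] / [1 - phi_11 rho(1)] = [-0.3018 - (0.0543)(0.0543)] / [1 - (0.0543)(0.0543)]
         = -0.30474849 / 0.99705151 = -0.30565.
  Update: phi_21 = phi_11 - phi_22 phi_11 = 0.0543 - (-0.30565)(0.0543) = 0.070897.
Step k = 3:
  phi_33 = [rho(3) - phi_21 rho(2) - phi_22 rho(1)] / [1 - phi_21 rho(1) - phi_22 rho(2)]
    numerator   = 0.273 - (0.070897)(-0.3018) - (-0.30565)(0.0543) = 0.31099343
    denominator = 1 - (0.070897)(0.0543) - (-0.30565)(-0.3018) = 0.90390523
  phi_33 = 0.31099343 / 0.90390523 = 0.3441.
Therefore phi_{33} = 0.3441.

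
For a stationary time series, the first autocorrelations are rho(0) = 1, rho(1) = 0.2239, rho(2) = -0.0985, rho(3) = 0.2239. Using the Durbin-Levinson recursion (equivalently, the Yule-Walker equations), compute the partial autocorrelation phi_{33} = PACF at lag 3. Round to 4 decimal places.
\phi_{33} = 0.3070

The PACF at lag k is phi_{kk}, the last component of the solution
to the Yule-Walker system G_k phi = r_k where
  (G_k)_{ij} = rho(|i - j|), (r_k)_i = rho(i), i,j = 1..k.
Equivalently, Durbin-Levinson gives phi_{kk} iteratively:
  phi_{11} = rho(1)
  phi_{kk} = [rho(k) - sum_{j=1..k-1} phi_{k-1,j} rho(k-j)]
            / [1 - sum_{j=1..k-1} phi_{k-1,j} rho(j)],
  phi_{k,j} = phi_{k-1,j} - phi_{kk} phi_{k-1,k-j},  j = 1..k-1.
Step k = 1:
  phi_11 = rho(1) = 0.2239.
Step k = 2:
  phi_22 = [rho(2) - phi_11 rho(1)] / [1 - phi_11 rho(1)] = [-0.0985 - (0.2239)(0.2239)] / [1 - (0.2239)(0.2239)]
         = -0.14863121 / 0.94986879 = -0.156476.
  Update: phi_21 = phi_11 - phi_22 phi_11 = 0.2239 - (-0.156476)(0.2239) = 0.258935.
Step k = 3:
  phi_33 = [rho(3) - phi_21 rho(2) - phi_22 rho(1)] / [1 - phi_21 rho(1) - phi_22 rho(2)]
    numerator   = 0.2239 - (0.258935)(-0.0985) - (-0.156476)(0.2239) = 0.28443995
    denominator = 1 - (0.258935)(0.2239) - (-0.156476)(-0.0985) = 0.92661164
  phi_33 = 0.28443995 / 0.92661164 = 0.307.
Therefore phi_{33} = 0.3070.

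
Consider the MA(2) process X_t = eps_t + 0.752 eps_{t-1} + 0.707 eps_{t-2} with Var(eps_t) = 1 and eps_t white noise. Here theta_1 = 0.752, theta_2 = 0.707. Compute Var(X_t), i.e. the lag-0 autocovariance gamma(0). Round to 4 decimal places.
\gamma(0) = 2.0654

For an MA(q) process X_t = eps_t + sum_i theta_i eps_{t-i} with
Var(eps_t) = sigma^2, the variance is
  gamma(0) = sigma^2 * (1 + sum_i theta_i^2).
  sum_i theta_i^2 = (0.752)^2 + (0.707)^2 = 0.565504 + 0.499849 = 1.065353.
  gamma(0) = 1 * (1 + 1.065353) = 1 * 2.065353 = 2.065353, which rounds to 2.0654.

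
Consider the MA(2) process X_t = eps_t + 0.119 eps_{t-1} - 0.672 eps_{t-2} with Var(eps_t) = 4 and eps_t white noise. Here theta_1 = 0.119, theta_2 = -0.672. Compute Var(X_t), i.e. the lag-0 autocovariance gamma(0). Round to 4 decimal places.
\gamma(0) = 5.8630

For an MA(q) process X_t = eps_t + sum_i theta_i eps_{t-i} with
Var(eps_t) = sigma^2, the variance is
  gamma(0) = sigma^2 * (1 + sum_i theta_i^2).
  sum_i theta_i^2 = (0.119)^2 + (-0.672)^2 = 0.014161 + 0.451584 = 0.465745.
  gamma(0) = 4 * (1 + 0.465745) = 4 * 1.465745 = 5.86298, which rounds to 5.8630.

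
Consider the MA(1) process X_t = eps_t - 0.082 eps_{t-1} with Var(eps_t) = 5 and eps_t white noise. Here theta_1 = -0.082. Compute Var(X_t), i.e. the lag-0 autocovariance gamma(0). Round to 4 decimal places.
\gamma(0) = 5.0336

For an MA(q) process X_t = eps_t + sum_i theta_i eps_{t-i} with
Var(eps_t) = sigma^2, the variance is
  gamma(0) = sigma^2 * (1 + sum_i theta_i^2).
  sum_i theta_i^2 = (-0.082)^2 = 0.006724.
  gamma(0) = 5 * (1 + 0.006724) = 5 * 1.006724 = 5.03362, which rounds to 5.0336.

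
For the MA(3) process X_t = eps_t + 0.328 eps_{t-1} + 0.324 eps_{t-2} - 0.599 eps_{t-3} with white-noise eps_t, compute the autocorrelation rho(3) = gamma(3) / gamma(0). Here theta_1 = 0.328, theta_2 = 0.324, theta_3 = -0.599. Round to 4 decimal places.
\rho(3) = -0.3812

For an MA(q) process with theta_0 = 1, the autocovariance is
  gamma(k) = sigma^2 * sum_{i=0..q-k} theta_i * theta_{i+k},
and rho(k) = gamma(k) / gamma(0). Sigma^2 cancels.
  numerator   = (1)*(-0.599) = -0.599.
  denominator = (1)^2 + (0.328)^2 + (0.324)^2 + (-0.599)^2 = 1.571361.
  rho(3) = -0.599 / 1.571361 = -0.3812.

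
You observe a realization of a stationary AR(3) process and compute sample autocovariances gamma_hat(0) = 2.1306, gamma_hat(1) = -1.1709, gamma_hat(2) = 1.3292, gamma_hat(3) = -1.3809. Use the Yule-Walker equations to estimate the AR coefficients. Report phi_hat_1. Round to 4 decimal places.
\hat\phi_{1} = -0.1200

The Yule-Walker equations for an AR(p) process read, in matrix form,
  Gamma_p phi = r_p,   with   (Gamma_p)_{ij} = gamma(|i - j|),
                       (r_p)_i = gamma(i),   i,j = 1..p.
Substitute the sample gammas (Toeplitz matrix and right-hand side of size 3):
  Gamma_p = [[2.1306, -1.1709, 1.3292], [-1.1709, 2.1306, -1.1709], [1.3292, -1.1709, 2.1306]]
  r_p     = [-1.1709, 1.3292, -1.3809]
Written out (R1..R3):
  (R1) 2.1306 phi_1 - 1.1709 phi_2 + 1.3292 phi_3 = -1.1709
  (R2) -1.1709 phi_1 + 2.1306 phi_2 - 1.1709 phi_3 = 1.3292
  (R3) 1.3292 phi_1 - 1.1709 phi_2 + 2.1306 phi_3 = -1.3809
Gaussian elimination:
  R2 <- R2 - (-1.1709/2.1306) R1 = R2 - (-0.549564) R1:  1.487116 phi_2 - 0.44042 phi_3 = 0.685716
  R3 <- R3 - (1.3292/2.1306) R1 = R3 - (0.623862) R1:  -0.44042 phi_2 + 1.301363 phi_3 = -0.65042
  R3 <- R3 - (-0.44042/1.487116) R2 = R3 - (-0.296157) R2:  1.170929 phi_3 = -0.44734
Back-substitution:
  phi_hat_3 = -0.44734 / 1.170929 = -0.382039
  phi_hat_2 = (0.685716 - (-0.44042)(-0.382039)) / 1.487116 = 0.347961
  phi_hat_1 = (-1.1709 - (-1.1709)(0.347961) - (1.3292)(-0.382039)) / 2.1306 = -0.119997
So phi_hat = [-0.1200, 0.3480, -0.3820].
Therefore phi_hat_1 = -0.1200.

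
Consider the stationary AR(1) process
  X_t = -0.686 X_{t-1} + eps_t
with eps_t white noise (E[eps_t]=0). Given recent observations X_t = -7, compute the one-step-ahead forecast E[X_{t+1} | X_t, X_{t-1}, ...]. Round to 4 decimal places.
E[X_{t+1} \mid \mathcal F_t] = 4.8020

For an AR(p) model X_t = c + sum_i phi_i X_{t-i} + eps_t, the
one-step-ahead conditional mean is
  E[X_{t+1} | X_t, ...] = c + sum_i phi_i X_{t+1-i}.
Substitute known values:
  E[X_{t+1} | ...] = (-0.686) * (-7)
                   = 4.8020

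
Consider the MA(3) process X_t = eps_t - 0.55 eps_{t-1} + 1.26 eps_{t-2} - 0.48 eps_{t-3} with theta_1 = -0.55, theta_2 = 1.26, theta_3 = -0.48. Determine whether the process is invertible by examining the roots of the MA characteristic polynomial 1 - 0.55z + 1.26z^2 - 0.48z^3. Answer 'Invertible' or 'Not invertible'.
\text{Not invertible}

The MA(q) characteristic polynomial is P(z) = 1 - 0.55z + 1.26z^2 - 0.48z^3.
Invertibility requires all roots to lie outside the unit circle, i.e. |z| > 1 for every root.
Degree 3: look for a simple real root z0 first, then factor out (1 - z/z0) and solve the remaining quadratic.
Testing z0 = 2.5: P(2.5) = 1 + (-0.55)(2.5) + (1.26)(2.5)^2 + (-0.48)(2.5)^3
  = 1 + (-1.375) + (7.875) + (-7.5) = 0.  So z_0 = 2.5 is a root, |z_0| = 2.5.
Divide out the factor (1 - 0.4 z) = (1 - z/z0) (since 1/z0 = 0.4):
  P(z) = (1 - 0.4 z)(1 + (-0.15) z + (1.2) z^2)
  [check: z-coef -0.15 - (0.4) = -0.55; z^2-coef 1.2 - (0.4)(-0.15) = 1.26; z^3-coef -(0.4)(1.2) = -0.48.]
Remaining roots from the quadratic factor 1 + (-0.15) z + (1.2) z^2:
  Set 1 + (-0.15) z + (1.2) z^2 = 0, i.e. a z^2 + b z + c = 0 with a = 1.2, b = -0.15, c = 1.
  Discriminant D = b^2 - 4ac = (-0.15)^2 - 4*(1.2)*1 = 0.0225 - (4.8) = -4.7775.
  D < 0, so the roots are the complex-conjugate pair z = (-b +/- i sqrt(-D)) / (2a) = 0.0625 +/- 0.9107i.
  For a conjugate pair |z|^2 = z * conj(z) = (product of roots) = c/a = 1/(1.2) = 0.833333, so |z| = sqrt(0.833333) = 0.9129 for both roots.
Moduli of all roots: 2.5000, 0.9129, 0.9129.
All moduli strictly greater than 1? No.
Verdict: Not invertible.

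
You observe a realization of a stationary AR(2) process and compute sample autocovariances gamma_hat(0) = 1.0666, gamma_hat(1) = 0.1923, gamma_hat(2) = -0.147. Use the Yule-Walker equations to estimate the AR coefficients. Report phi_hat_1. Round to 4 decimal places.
\hat\phi_{1} = 0.2120

The Yule-Walker equations for an AR(p) process read, in matrix form,
  Gamma_p phi = r_p,   with   (Gamma_p)_{ij} = gamma(|i - j|),
                       (r_p)_i = gamma(i),   i,j = 1..p.
Substitute the sample gammas (Toeplitz matrix and right-hand side of size 2):
  Gamma_p = [[1.0666, 0.1923], [0.1923, 1.0666]]
  r_p     = [0.1923, -0.147]
Written out:
  1.0666 phi_1 + 0.1923 phi_2 = 0.1923
  0.1923 phi_1 + 1.0666 phi_2 = -0.147
Solve by Cramer's rule:
  det = gamma(0)^2 - gamma(1)^2 = (1.0666)^2 - (0.1923)^2 = 1.13763556 - 0.03697929 = 1.10065627
  phi_hat_1 = [gamma(1) gamma(0) - gamma(1) gamma(2)] / det = [(0.1923)(1.0666) - (0.1923)(-0.147)] / 1.10065627 = 0.23337528 / 1.10065627 = 0.212
  phi_hat_2 = [gamma(0) gamma(2) - gamma(1)^2] / det = [(1.0666)(-0.147) - (0.1923)^2] / 1.10065627 = -0.19376949 / 1.10065627 = -0.176
So phi_hat = [0.2120, -0.1760].
Therefore phi_hat_1 = 0.2120.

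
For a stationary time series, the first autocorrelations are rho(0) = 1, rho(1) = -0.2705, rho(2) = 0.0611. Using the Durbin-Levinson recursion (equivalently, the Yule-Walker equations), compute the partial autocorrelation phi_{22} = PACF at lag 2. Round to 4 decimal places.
\phi_{22} = -0.0130

The PACF at lag k is phi_{kk}, the last component of the solution
to the Yule-Walker system G_k phi = r_k where
  (G_k)_{ij} = rho(|i - j|), (r_k)_i = rho(i), i,j = 1..k.
Equivalently, Durbin-Levinson gives phi_{kk} iteratively:
  phi_{11} = rho(1)
  phi_{kk} = [rho(k) - sum_{j=1..k-1} phi_{k-1,j} rho(k-j)]
            / [1 - sum_{j=1..k-1} phi_{k-1,j} rho(j)],
  phi_{k,j} = phi_{k-1,j} - phi_{kk} phi_{k-1,k-j},  j = 1..k-1.
Step k = 1:
  phi_11 = rho(1) = -0.2705.
Step k = 2:
  phi_22 = [rho(2) - phi_11 rho(1)] / [1 - phi_11 rho(1)] = [0.0611 - (-0.2705)(-0.2705)] / [1 - (-0.2705)(-0.2705)]
         = -0.01207025 / 0.92682975 = -0.013.
Therefore phi_{22} = -0.0130.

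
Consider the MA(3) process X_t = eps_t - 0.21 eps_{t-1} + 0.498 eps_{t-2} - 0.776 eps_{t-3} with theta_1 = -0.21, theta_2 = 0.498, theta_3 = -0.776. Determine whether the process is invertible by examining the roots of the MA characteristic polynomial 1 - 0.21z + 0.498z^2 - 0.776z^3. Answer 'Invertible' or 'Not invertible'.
\text{Invertible}

The MA(q) characteristic polynomial is P(z) = 1 - 0.21z + 0.498z^2 - 0.776z^3.
Invertibility requires all roots to lie outside the unit circle, i.e. |z| > 1 for every root.
Degree 3: look for a simple real root z0 first, then factor out (1 - z/z0) and solve the remaining quadratic.
Testing z0 = 1.25: P(1.25) = 1 + (-0.21)(1.25) + (0.498)(1.25)^2 + (-0.776)(1.25)^3
  = 1 + (-0.2625) + (0.778125) + (-1.515625) = 0.  So z_0 = 1.25 is a root, |z_0| = 1.25.
Divide out the factor (1 - 0.8 z) = (1 - z/z0) (since 1/z0 = 0.8):
  P(z) = (1 - 0.8 z)(1 + (0.59) z + (0.97) z^2)
  [check: z-coef 0.59 - (0.8) = -0.21; z^2-coef 0.97 - (0.8)(0.59) = 0.498; z^3-coef -(0.8)(0.97) = -0.776.]
Remaining roots from the quadratic factor 1 + (0.59) z + (0.97) z^2:
  Set 1 + (0.59) z + (0.97) z^2 = 0, i.e. a z^2 + b z + c = 0 with a = 0.97, b = 0.59, c = 1.
  Discriminant D = b^2 - 4ac = (0.59)^2 - 4*(0.97)*1 = 0.3481 - (3.88) = -3.5319.
  D < 0, so the roots are the complex-conjugate pair z = (-b +/- i sqrt(-D)) / (2a) = -0.3041 +/- 0.9687i.
  For a conjugate pair |z|^2 = z * conj(z) = (product of roots) = c/a = 1/(0.97) = 1.030928, so |z| = sqrt(1.030928) = 1.0153 for both roots.
Moduli of all roots: 1.2500, 1.0153, 1.0153.
All moduli strictly greater than 1? Yes.
Verdict: Invertible.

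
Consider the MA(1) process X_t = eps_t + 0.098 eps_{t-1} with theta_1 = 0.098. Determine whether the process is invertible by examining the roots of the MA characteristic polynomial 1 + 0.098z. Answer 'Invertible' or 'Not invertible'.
\text{Invertible}

The MA(q) characteristic polynomial is P(z) = 1 + 0.098z.
Invertibility requires all roots to lie outside the unit circle, i.e. |z| > 1 for every root.
This is linear in z: 1 + (0.098) z = 0  =>  z = -1/(0.098) = -10.204082,  |z| = 10.204082.
Moduli of all roots: 10.2041.
All moduli strictly greater than 1? Yes.
Verdict: Invertible.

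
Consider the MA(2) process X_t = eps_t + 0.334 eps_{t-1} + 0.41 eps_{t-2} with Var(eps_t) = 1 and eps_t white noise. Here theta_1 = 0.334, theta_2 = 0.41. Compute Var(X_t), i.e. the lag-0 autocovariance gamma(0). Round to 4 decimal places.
\gamma(0) = 1.2797

For an MA(q) process X_t = eps_t + sum_i theta_i eps_{t-i} with
Var(eps_t) = sigma^2, the variance is
  gamma(0) = sigma^2 * (1 + sum_i theta_i^2).
  sum_i theta_i^2 = (0.334)^2 + (0.41)^2 = 0.111556 + 0.1681 = 0.279656.
  gamma(0) = 1 * (1 + 0.279656) = 1 * 1.279656 = 1.279656, which rounds to 1.2797.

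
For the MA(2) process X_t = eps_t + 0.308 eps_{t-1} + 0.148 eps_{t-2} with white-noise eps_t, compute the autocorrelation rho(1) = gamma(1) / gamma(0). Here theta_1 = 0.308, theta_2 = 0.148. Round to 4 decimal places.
\rho(1) = 0.3166

For an MA(q) process with theta_0 = 1, the autocovariance is
  gamma(k) = sigma^2 * sum_{i=0..q-k} theta_i * theta_{i+k},
and rho(k) = gamma(k) / gamma(0). Sigma^2 cancels.
  numerator   = (1)*(0.308) + (0.308)*(0.148) = 0.353584.
  denominator = (1)^2 + (0.308)^2 + (0.148)^2 = 1.116768.
  rho(1) = 0.353584 / 1.116768 = 0.3166.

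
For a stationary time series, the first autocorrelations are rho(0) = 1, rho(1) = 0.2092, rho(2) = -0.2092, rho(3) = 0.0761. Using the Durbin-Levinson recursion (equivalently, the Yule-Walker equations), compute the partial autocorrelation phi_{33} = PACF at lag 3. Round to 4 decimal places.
\phi_{33} = 0.2100

The PACF at lag k is phi_{kk}, the last component of the solution
to the Yule-Walker system G_k phi = r_k where
  (G_k)_{ij} = rho(|i - j|), (r_k)_i = rho(i), i,j = 1..k.
Equivalently, Durbin-Levinson gives phi_{kk} iteratively:
  phi_{11} = rho(1)
  phi_{kk} = [rho(k) - sum_{j=1..k-1} phi_{k-1,j} rho(k-j)]
            / [1 - sum_{j=1..k-1} phi_{k-1,j} rho(j)],
  phi_{k,j} = phi_{k-1,j} - phi_{kk} phi_{k-1,k-j},  j = 1..k-1.
Step k = 1:
  phi_11 = rho(1) = 0.2092.
Step k = 2:
  phi_22 = [rho(2) - phi_11 rho(1)] / [1 - phi_11 rho(1)] = [-0.2092 - (0.2092)(0.2092)] / [1 - (0.2092)(0.2092)]
         = -0.25296464 / 0.95623536 = -0.264542.
  Update: phi_21 = phi_11 - phi_22 phi_11 = 0.2092 - (-0.264542)(0.2092) = 0.264542.
Step k = 3:
  phi_33 = [rho(3) - phi_21 rho(2) - phi_22 rho(1)] / [1 - phi_21 rho(1) - phi_22 rho(2)]
    numerator   = 0.0761 - (0.264542)(-0.2092) - (-0.264542)(0.2092) = 0.18678447
    denominator = 1 - (0.264542)(0.2092) - (-0.264542)(-0.2092) = 0.88931553
  phi_33 = 0.18678447 / 0.88931553 = 0.21.
Therefore phi_{33} = 0.2100.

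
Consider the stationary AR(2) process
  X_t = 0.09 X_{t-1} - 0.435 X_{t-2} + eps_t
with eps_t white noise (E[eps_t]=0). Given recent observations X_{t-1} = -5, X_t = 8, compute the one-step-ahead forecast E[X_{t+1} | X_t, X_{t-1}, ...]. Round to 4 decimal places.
E[X_{t+1} \mid \mathcal F_t] = 2.8950

For an AR(p) model X_t = c + sum_i phi_i X_{t-i} + eps_t, the
one-step-ahead conditional mean is
  E[X_{t+1} | X_t, ...] = c + sum_i phi_i X_{t+1-i}.
Substitute known values:
  E[X_{t+1} | ...] = (0.09) * (8) + (-0.435) * (-5)
                   = 2.8950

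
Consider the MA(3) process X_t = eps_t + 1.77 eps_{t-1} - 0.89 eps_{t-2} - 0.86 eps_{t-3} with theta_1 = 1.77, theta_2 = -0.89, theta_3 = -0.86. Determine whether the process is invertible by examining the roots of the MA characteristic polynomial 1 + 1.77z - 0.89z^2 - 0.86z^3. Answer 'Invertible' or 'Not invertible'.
\text{Not invertible}

The MA(q) characteristic polynomial is P(z) = 1 + 1.77z - 0.89z^2 - 0.86z^3.
Invertibility requires all roots to lie outside the unit circle, i.e. |z| > 1 for every root.
Degree 3: look for a simple real root z0 first, then factor out (1 - z/z0) and solve the remaining quadratic.
Testing z0 = -0.5: P(-0.5) = 1 + (1.77)(-0.5) + (-0.89)(-0.5)^2 + (-0.86)(-0.5)^3
  = 1 + (-0.885) + (-0.2225) + (0.1075) = 0.  So z_0 = -0.5 is a root, |z_0| = 0.5.
Divide out the factor (1 + 2 z) = (1 - z/z0) (since 1/z0 = -2):
  P(z) = (1 + 2 z)(1 + (-0.23) z + (-0.43) z^2)
  [check: z-coef -0.23 - (-2) = 1.77; z^2-coef -0.43 - (-2)(-0.23) = -0.89; z^3-coef -(-2)(-0.43) = -0.86.]
Remaining roots from the quadratic factor 1 + (-0.23) z + (-0.43) z^2:
  Set 1 + (-0.23) z + (-0.43) z^2 = 0, i.e. a z^2 + b z + c = 0 with a = -0.43, b = -0.23, c = 1.
  Discriminant D = b^2 - 4ac = (-0.23)^2 - 4*(-0.43)*1 = 0.0529 - (-1.72) = 1.7729.
  D >= 0, so the roots are real: z = (-b +/- sqrt(D)) / (2a) = (0.23 +/- 1.331503) / (-0.86).
    z_1 = (0.23 + 1.331503) / (-0.86) = -1.8157,   |z_1| = 1.8157.
    z_2 = (0.23 - 1.331503) / (-0.86) = 1.2808,   |z_2| = 1.2808.
Moduli of all roots: 0.5000, 1.8157, 1.2808.
All moduli strictly greater than 1? No.
Verdict: Not invertible.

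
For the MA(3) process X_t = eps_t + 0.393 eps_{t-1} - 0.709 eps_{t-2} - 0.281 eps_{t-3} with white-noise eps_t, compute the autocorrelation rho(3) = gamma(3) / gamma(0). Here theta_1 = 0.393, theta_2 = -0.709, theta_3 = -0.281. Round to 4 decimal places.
\rho(3) = -0.1619

For an MA(q) process with theta_0 = 1, the autocovariance is
  gamma(k) = sigma^2 * sum_{i=0..q-k} theta_i * theta_{i+k},
and rho(k) = gamma(k) / gamma(0). Sigma^2 cancels.
  numerator   = (1)*(-0.281) = -0.281.
  denominator = (1)^2 + (0.393)^2 + (-0.709)^2 + (-0.281)^2 = 1.736091.
  rho(3) = -0.281 / 1.736091 = -0.1619.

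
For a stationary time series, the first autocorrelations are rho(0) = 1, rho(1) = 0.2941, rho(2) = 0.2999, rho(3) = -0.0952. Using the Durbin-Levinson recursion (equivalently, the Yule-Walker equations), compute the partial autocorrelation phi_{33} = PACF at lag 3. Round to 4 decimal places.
\phi_{33} = -0.2680

The PACF at lag k is phi_{kk}, the last component of the solution
to the Yule-Walker system G_k phi = r_k where
  (G_k)_{ij} = rho(|i - j|), (r_k)_i = rho(i), i,j = 1..k.
Equivalently, Durbin-Levinson gives phi_{kk} iteratively:
  phi_{11} = rho(1)
  phi_{kk} = [rho(k) - sum_{j=1..k-1} phi_{k-1,j} rho(k-j)]
            / [1 - sum_{j=1..k-1} phi_{k-1,j} rho(j)],
  phi_{k,j} = phi_{k-1,j} - phi_{kk} phi_{k-1,k-j},  j = 1..k-1.
Step k = 1:
  phi_11 = rho(1) = 0.2941.
Step k = 2:
  phi_22 = [rho(2) - phi_11 rho(1)] / [1 - phi_11 rho(1)] = [0.2999 - (0.2941)(0.2941)] / [1 - (0.2941)(0.2941)]
         = 0.21340519 / 0.91350519 = 0.233611.
  Update: phi_21 = phi_11 - phi_22 phi_11 = 0.2941 - (0.233611)(0.2941) = 0.225395.
Step k = 3:
  phi_33 = [rho(3) - phi_21 rho(2) - phi_22 rho(1)] / [1 - phi_21 rho(1) - phi_22 rho(2)]
    numerator   = -0.0952 - (0.225395)(0.2999) - (0.233611)(0.2941) = -0.23150103
    denominator = 1 - (0.225395)(0.2941) - (0.233611)(0.2999) = 0.86365131
  phi_33 = -0.23150103 / 0.86365131 = -0.268.
Therefore phi_{33} = -0.2680.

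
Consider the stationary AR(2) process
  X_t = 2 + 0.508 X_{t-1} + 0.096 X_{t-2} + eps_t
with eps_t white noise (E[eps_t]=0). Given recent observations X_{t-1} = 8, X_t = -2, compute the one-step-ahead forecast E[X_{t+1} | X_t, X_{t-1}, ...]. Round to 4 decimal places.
E[X_{t+1} \mid \mathcal F_t] = 1.7520

For an AR(p) model X_t = c + sum_i phi_i X_{t-i} + eps_t, the
one-step-ahead conditional mean is
  E[X_{t+1} | X_t, ...] = c + sum_i phi_i X_{t+1-i}.
Substitute known values:
  E[X_{t+1} | ...] = 2 + (0.508) * (-2) + (0.096) * (8)
                   = 1.7520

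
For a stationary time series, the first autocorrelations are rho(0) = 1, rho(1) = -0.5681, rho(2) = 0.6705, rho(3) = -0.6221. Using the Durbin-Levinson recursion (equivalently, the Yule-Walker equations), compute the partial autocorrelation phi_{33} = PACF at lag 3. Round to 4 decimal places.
\phi_{33} = -0.2909

The PACF at lag k is phi_{kk}, the last component of the solution
to the Yule-Walker system G_k phi = r_k where
  (G_k)_{ij} = rho(|i - j|), (r_k)_i = rho(i), i,j = 1..k.
Equivalently, Durbin-Levinson gives phi_{kk} iteratively:
  phi_{11} = rho(1)
  phi_{kk} = [rho(k) - sum_{j=1..k-1} phi_{k-1,j} rho(k-j)]
            / [1 - sum_{j=1..k-1} phi_{k-1,j} rho(j)],
  phi_{k,j} = phi_{k-1,j} - phi_{kk} phi_{k-1,k-j},  j = 1..k-1.
Step k = 1:
  phi_11 = rho(1) = -0.5681.
Step k = 2:
  phi_22 = [rho(2) - phi_11 rho(1)] / [1 - phi_11 rho(1)] = [0.6705 - (-0.5681)(-0.5681)] / [1 - (-0.5681)(-0.5681)]
         = 0.34776239 / 0.67726239 = 0.513483.
  Update: phi_21 = phi_11 - phi_22 phi_11 = -0.5681 - (0.513483)(-0.5681) = -0.276391.
Step k = 3:
  phi_33 = [rho(3) - phi_21 rho(2) - phi_22 rho(1)] / [1 - phi_21 rho(1) - phi_22 rho(2)]
    numerator   = -0.6221 - (-0.276391)(0.6705) - (0.513483)(-0.5681) = -0.1450707
    denominator = 1 - (-0.276391)(-0.5681) - (0.513483)(0.6705) = 0.49869249
  phi_33 = -0.1450707 / 0.49869249 = -0.2909.
Therefore phi_{33} = -0.2909.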